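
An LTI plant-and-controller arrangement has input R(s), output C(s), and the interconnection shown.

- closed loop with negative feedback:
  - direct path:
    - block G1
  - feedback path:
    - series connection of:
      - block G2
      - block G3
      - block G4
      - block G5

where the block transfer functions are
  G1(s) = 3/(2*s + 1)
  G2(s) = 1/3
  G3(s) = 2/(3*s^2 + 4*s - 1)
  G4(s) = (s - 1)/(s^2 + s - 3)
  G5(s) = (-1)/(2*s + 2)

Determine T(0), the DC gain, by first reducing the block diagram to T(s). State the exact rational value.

The answer is 9/4.

Reasoning:
Step 1 - cascade G2, G3, G4, G5 = (1 - s)/(9*s^5 + 30*s^4 + 3*s^3 - 57*s^2 - 30*s + 9)
Step 2 - collapse the loop (G1 forward, (G2*G3*G4*G5) return) = (9*s^5 + 30*s^4 + 3*s^3 - 57*s^2 - 30*s + 9)/(6*s^6 + 23*s^5 + 12*s^4 - 37*s^3 - 39*s^2 - 5*s + 4)
DC gain: substitute s = 0 into T(s) from step 2: T(0) = 9/4.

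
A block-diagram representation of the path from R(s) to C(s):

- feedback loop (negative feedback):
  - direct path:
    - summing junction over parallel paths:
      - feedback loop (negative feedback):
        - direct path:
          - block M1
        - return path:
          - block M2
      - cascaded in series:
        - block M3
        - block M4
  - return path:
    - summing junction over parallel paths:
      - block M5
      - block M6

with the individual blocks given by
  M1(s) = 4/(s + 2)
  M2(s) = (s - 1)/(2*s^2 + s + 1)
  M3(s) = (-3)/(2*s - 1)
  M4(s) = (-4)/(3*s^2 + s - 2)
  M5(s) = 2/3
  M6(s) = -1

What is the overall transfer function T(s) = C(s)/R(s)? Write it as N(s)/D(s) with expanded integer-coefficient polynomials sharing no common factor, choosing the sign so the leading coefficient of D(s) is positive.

Step 1: close the feedback loop around M1, M2: (8*s^2 + 4*s + 4)/(2*s^3 + 5*s^2 + 7*s - 2)
Step 2: combine M3, M4 in series: 12/(6*s^3 - s^2 - 5*s + 2)
Step 3: parallel reduction of [M1/(1+M1*M2)], (M3*M4): (48*s^5 + 16*s^4 + 4*s^3 + 52*s^2 + 72*s - 16)/(12*s^6 + 28*s^5 + 27*s^4 - 40*s^3 - 23*s^2 + 24*s - 4)
Step 4: add M5, M6 (parallel): (-1)/3
Step 5: feedback reduction of ([M1/(1+M1*M2)]+(M3*M4)), (M5+M6), giving the overall T(s)

Hence the answer: (144*s^5 + 48*s^4 + 12*s^3 + 156*s^2 + 216*s - 48)/(36*s^6 + 36*s^5 + 65*s^4 - 124*s^3 - 121*s^2 + 4)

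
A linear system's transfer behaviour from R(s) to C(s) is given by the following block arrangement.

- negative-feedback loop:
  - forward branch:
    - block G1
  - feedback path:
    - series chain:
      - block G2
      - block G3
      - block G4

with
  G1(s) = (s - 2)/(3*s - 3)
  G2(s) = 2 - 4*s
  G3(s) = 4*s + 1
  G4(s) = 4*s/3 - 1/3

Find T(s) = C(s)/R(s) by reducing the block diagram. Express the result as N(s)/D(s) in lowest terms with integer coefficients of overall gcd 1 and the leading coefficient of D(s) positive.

The answer is (6 - 3*s)/(64*s^4 - 160*s^3 + 60*s^2 + s + 5).

Reasoning:
Step 1. combine G2, G3, G4 in series -> -64*s^3/3 + 32*s^2/3 + 4*s/3 - 2/3
Step 2. close the feedback loop around G1, (G2*G3*G4); the result is T(s) itself (integer coefficients, no common factor, positive leading denominator coefficient)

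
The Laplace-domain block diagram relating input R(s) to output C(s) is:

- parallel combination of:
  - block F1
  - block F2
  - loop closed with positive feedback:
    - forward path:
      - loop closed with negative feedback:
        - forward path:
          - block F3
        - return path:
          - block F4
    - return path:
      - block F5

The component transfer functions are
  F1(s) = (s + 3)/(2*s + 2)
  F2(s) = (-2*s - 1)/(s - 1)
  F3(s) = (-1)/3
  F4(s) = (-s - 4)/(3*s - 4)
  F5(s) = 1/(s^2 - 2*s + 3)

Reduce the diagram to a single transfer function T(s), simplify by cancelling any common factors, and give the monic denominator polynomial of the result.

Step 1. reduce the feedback loop with forward F3 and return F4 -> (4 - 3*s)/(10*s - 8)
Step 2. apply the feedback formula to [F3/(1+F3*F4)], F5 -> (-3*s^3 + 10*s^2 - 17*s + 12)/(10*s^3 - 28*s^2 + 49*s - 28)
Step 3. reduce the parallel group F1, F2, [[F3/(1+F3*F4)]/(1-[F3/(1+F3*F4)]*F5)] -> (-36*s^5 + 64*s^4 - 113*s^3 + 32*s^2 - 99*s + 116)/(20*s^5 - 56*s^4 + 78*s^3 - 98*s + 56)
That last expression is T(s), already simplified. Scaling its denominator by 1/20 (the reciprocal of the leading coefficient) yields the monic denominator.

Hence the answer: s^5 - 14*s^4/5 + 39*s^3/10 - 49*s/10 + 14/5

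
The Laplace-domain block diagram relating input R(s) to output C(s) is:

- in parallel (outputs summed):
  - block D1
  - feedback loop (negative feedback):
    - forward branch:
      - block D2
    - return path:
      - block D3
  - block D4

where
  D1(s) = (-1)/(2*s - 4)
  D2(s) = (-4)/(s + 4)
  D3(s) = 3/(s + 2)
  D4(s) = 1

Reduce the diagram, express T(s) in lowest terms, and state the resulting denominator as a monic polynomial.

The answer is s^3 + 4*s^2 - 16*s + 8.

Reasoning:
(1) feedback reduction of D2, D3 gives (-4*s - 8)/(s^2 + 6*s - 4)
(2) parallel reduction of D1, [D2/(1+D2*D3)], D4 gives (2*s^3 - s^2 - 38*s + 52)/(2*s^3 + 8*s^2 - 32*s + 16)
No further cancellation is possible in the step-2 result, so that is T(s). Its denominator becomes monic after dividing by the leading coefficient 2.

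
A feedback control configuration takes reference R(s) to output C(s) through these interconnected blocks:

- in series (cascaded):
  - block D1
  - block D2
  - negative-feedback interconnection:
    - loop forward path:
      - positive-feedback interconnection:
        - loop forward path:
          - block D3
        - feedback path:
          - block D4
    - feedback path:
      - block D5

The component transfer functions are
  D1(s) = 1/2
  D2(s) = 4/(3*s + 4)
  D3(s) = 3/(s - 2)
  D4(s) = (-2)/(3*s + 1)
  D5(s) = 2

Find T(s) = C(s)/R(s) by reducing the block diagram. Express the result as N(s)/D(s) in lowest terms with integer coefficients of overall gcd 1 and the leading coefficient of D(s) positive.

The answer is (18*s + 6)/(9*s^3 + 51*s^2 + 82*s + 40).

Reasoning:
(1) apply the feedback formula to D3, D4 = (9*s + 3)/(3*s^2 - 5*s + 4)
(2) close the feedback loop around [D3/(1-D3*D4)], D5 = (9*s + 3)/(3*s^2 + 13*s + 10)
(3) cascade D1, D2, [[D3/(1-D3*D4)]/(1+[D3/(1-D3*D4)]*D5)], giving the overall T(s)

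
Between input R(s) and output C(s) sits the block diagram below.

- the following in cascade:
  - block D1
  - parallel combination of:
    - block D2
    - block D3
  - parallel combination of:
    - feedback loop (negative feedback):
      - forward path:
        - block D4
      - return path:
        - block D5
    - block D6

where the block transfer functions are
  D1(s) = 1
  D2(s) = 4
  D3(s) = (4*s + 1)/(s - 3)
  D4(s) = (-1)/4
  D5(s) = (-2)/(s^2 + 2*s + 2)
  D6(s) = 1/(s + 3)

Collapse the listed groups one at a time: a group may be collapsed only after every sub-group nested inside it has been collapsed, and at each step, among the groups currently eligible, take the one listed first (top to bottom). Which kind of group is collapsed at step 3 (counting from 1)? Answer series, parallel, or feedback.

[1] parallel reduction of D2, D3
[2] close the feedback loop around D4, D5
[3] reduce the parallel group [D4/(1+D4*D5)], D6
[4] cascade D1, (D2+D3), ([D4/(1+D4*D5)]+D6)
So the answer for step 3 is parallel.

Answer: parallel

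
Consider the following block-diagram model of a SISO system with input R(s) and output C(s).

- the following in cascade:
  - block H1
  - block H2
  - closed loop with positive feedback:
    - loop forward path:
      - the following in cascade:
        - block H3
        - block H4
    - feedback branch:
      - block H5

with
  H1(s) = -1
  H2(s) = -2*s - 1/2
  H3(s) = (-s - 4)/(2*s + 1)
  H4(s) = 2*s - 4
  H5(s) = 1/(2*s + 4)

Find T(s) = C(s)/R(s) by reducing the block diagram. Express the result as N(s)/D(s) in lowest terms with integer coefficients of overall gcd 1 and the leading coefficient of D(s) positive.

The answer is (-4*s^4 - 17*s^3 + 12*s^2 + 68*s + 16)/(3*s^2 + 7*s - 6).

Reasoning:
Step 1 - cascade H3, H4; result (-2*s^2 - 4*s + 16)/(2*s + 1)
Step 2 - close the feedback loop around (H3*H4), H5; result (-2*s^3 - 8*s^2 + 8*s + 32)/(3*s^2 + 7*s - 6)
Step 3 - combine H1, H2, [(H3*H4)/(1-(H3*H4)*H5)] in series: this yields T(s), and no further normalization is needed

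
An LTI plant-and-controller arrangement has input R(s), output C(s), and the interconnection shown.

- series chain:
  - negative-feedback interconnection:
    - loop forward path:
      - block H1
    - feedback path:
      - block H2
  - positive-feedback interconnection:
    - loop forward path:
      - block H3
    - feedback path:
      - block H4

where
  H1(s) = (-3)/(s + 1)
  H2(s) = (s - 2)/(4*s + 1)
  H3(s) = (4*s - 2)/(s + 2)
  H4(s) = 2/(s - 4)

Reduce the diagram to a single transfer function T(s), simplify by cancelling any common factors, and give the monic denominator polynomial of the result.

First reduce the diagram to T(s).

(1) reduce the feedback loop with forward H1 and return H2 = (-12*s - 3)/(4*s^2 + 2*s + 7)
(2) feedback reduction of H3, H4 = (4*s^2 - 18*s + 8)/(s^2 - 10*s - 4)
(3) cascade [H1/(1+H1*H2)], [H3/(1-H3*H4)] = (-48*s^3 + 204*s^2 - 42*s - 24)/(4*s^4 - 38*s^3 - 29*s^2 - 78*s - 28)
That last expression is T(s), already simplified. Scaling its denominator by 1/4 (the reciprocal of the leading coefficient) yields the monic denominator.

Answer: s^4 - 19*s^3/2 - 29*s^2/4 - 39*s/2 - 7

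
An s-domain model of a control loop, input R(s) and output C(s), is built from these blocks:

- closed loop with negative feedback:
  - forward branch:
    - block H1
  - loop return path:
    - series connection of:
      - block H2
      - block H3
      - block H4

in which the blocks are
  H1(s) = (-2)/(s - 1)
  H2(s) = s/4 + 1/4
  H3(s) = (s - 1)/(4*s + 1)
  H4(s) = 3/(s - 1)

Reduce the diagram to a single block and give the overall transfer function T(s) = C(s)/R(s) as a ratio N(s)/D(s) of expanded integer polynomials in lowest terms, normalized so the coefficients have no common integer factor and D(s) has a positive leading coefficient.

Step 1: combine H2, H3, H4 in series: (3*s + 3)/(16*s + 4)
Step 2: apply the feedback formula to H1, (H2*H3*H4), giving the overall T(s)

Therefore the answer is (-16*s - 4)/(8*s^2 - 9*s - 5).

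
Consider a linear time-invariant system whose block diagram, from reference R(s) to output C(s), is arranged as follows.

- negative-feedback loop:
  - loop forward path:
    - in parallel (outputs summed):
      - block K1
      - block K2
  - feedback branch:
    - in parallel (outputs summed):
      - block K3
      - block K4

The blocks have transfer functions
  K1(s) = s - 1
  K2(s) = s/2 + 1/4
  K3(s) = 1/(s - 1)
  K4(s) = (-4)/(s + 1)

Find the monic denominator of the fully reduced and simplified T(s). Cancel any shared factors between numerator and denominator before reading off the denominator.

[1] add K1, K2 (parallel) -> 3*s/2 - 3/4
[2] parallel reduction of K3, K4 -> (5 - 3*s)/(s^2 - 1)
[3] collapse the loop ((K1+K2) forward, (K3+K4) return) -> (-6*s^3 + 3*s^2 + 6*s - 3)/(14*s^2 - 39*s + 19)
No further cancellation is possible in the step-3 result, so that is T(s). Its denominator becomes monic after dividing by the leading coefficient 14.

Hence the answer: s^2 - 39*s/14 + 19/14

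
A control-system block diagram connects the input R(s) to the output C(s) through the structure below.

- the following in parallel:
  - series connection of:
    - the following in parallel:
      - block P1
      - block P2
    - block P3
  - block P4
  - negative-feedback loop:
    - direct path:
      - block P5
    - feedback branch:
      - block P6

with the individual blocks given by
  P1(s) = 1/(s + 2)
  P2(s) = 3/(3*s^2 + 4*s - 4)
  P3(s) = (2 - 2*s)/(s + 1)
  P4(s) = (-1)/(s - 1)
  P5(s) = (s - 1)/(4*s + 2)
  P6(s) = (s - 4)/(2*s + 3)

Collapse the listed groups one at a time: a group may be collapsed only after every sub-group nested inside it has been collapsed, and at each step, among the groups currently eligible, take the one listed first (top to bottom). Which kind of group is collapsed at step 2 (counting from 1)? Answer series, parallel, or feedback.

The answer is series.

Reasoning:
(1) parallel reduction of P1, P2
(2) reduce the series chain (P1+P2), P3
(3) apply the feedback formula to P5, P6
(4) combine ((P1+P2)*P3), P4, [P5/(1+P5*P6)] in parallel
The group at step 2 is a series group.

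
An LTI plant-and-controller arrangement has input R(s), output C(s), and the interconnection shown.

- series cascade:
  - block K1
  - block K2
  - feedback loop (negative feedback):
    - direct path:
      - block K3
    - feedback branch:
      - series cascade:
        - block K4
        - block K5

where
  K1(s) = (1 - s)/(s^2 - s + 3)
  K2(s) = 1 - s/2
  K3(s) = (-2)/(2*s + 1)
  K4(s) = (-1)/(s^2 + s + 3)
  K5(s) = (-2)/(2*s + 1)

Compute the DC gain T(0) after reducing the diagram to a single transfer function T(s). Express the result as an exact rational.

Answer: 2

Working:
(1) multiply K4, K5 (series), giving 2/(2*s^3 + 3*s^2 + 7*s + 3)
(2) feedback reduction of K3, (K4*K5), giving (-4*s^3 - 6*s^2 - 14*s - 6)/(4*s^4 + 8*s^3 + 17*s^2 + 13*s - 1)
(3) multiply K1, K2, [K3/(1+K3*(K4*K5))] (series), giving (-2*s^5 + 3*s^4 - 2*s^3 + 12*s^2 - 5*s - 6)/(4*s^6 + 4*s^5 + 21*s^4 + 20*s^3 + 37*s^2 + 40*s - 3)
That last expression is T(s); at s = 0 only the constant terms survive, so T(0) = -6/(-3) = 2.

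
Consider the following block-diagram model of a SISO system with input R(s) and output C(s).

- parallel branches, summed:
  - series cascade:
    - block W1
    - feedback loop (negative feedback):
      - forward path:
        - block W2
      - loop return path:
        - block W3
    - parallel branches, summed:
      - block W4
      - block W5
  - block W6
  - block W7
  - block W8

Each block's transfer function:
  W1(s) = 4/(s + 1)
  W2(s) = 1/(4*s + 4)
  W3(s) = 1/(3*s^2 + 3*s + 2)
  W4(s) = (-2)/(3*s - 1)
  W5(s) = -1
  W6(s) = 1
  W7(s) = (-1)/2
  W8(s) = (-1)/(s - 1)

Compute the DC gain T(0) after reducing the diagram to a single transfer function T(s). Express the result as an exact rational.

Reducing step by step:

Step 1. close the feedback loop around W2, W3 = (3*s^2 + 3*s + 2)/(12*s^3 + 24*s^2 + 20*s + 9)
Step 2. sum the parallel branches W4, W5 = (-3*s - 1)/(3*s - 1)
Step 3. cascade W1, [W2/(1+W2*W3)], (W4+W5) = (-36*s^3 - 48*s^2 - 36*s - 8)/(36*s^5 + 96*s^4 + 96*s^3 + 43*s^2 - 2*s - 9)
Step 4. reduce the parallel group (W1*[W2/(1+W2*W3)]*(W4+W5)), W6, W7, W8 = (36*s^6 - 12*s^5 - 264*s^4 - 269*s^3 - 107*s^2 + 53*s + 43)/(72*s^6 + 120*s^5 - 106*s^3 - 90*s^2 - 14*s + 18)
Evaluating the step-4 result (the overall T(s)) at s = 0 gives T(0) = 43/18.

Answer: 43/18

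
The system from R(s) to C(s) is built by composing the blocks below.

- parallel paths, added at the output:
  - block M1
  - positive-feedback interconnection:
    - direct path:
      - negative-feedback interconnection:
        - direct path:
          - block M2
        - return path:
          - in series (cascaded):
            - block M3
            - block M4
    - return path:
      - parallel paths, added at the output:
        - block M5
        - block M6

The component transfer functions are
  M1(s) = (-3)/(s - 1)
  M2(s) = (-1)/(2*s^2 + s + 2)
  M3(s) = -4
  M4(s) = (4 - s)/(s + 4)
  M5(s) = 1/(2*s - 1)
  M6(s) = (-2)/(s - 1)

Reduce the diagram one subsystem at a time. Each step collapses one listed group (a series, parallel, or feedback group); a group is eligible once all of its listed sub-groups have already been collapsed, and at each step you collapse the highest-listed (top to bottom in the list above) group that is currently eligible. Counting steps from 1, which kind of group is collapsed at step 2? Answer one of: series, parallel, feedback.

Reducing step by step:

(1) combine M3, M4 in series
(2) reduce the feedback loop with forward M2 and return (M3*M4)
(3) parallel reduction of M5, M6
(4) reduce the feedback loop with forward [M2/(1+M2*(M3*M4))] and return (M5+M6)
(5) parallel reduction of M1, [[M2/(1+M2*(M3*M4))]/(1-[M2/(1+M2*(M3*M4))]*(M5+M6))]
At step 2 the group reduced is feedback.

Answer: feedback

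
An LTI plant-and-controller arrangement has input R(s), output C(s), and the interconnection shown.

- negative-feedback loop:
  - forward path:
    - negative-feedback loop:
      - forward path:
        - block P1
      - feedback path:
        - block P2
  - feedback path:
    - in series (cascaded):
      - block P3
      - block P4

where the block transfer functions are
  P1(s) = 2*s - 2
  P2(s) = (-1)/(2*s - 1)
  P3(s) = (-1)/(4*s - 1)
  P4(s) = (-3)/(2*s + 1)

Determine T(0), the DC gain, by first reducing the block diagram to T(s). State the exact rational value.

Reducing step by step:

(1) close the feedback loop around P1, P2 gives 4*s^2 - 6*s + 2
(2) combine P3, P4 in series gives 3/(8*s^2 + 2*s - 1)
(3) feedback reduction of [P1/(1+P1*P2)], (P3*P4) gives (32*s^4 - 40*s^3 + 10*s - 2)/(20*s^2 - 16*s + 5)
Step 3 gives the overall T(s). Then T(0) = -2/5.

Answer: -2/5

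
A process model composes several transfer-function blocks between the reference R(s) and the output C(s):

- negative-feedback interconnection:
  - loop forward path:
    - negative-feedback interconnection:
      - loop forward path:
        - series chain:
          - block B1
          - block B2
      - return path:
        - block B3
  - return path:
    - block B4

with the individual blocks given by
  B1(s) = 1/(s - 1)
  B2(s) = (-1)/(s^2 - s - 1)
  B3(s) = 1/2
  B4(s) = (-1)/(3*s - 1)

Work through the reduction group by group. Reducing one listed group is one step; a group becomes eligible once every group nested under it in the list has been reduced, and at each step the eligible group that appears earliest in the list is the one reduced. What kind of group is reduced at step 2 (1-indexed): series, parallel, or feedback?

Reducing step by step:

(1) series reduction of B1, B2
(2) close the feedback loop around (B1*B2), B3
(3) close the feedback loop around [(B1*B2)/(1+(B1*B2)*B3)], B4
Step 2: feedback.

Answer: feedback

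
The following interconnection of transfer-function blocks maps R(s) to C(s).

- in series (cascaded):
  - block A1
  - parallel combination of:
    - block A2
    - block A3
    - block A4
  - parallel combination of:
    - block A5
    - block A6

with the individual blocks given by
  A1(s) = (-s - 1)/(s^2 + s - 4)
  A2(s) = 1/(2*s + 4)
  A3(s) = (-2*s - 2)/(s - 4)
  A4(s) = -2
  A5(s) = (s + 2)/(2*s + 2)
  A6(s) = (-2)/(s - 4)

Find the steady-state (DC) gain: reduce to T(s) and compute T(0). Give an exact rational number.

(1) reduce the parallel group A2, A3, A4 gives (-8*s^2 - 3*s + 20)/(2*s^2 - 4*s - 16)
(2) parallel reduction of A5, A6 gives (s^2 - 6*s - 12)/(2*s^2 - 6*s - 8)
(3) cascade A1, (A2+A3+A4), (A5+A6) gives (8*s^4 - 45*s^3 - 134*s^2 + 84*s + 240)/(4*s^5 - 20*s^4 - 40*s^3 + 224*s^2 + 128*s - 512)
Evaluating the step-3 result (the overall T(s)) at s = 0 gives T(0) = 240/(-512) = -15/32.

Hence the answer: -15/32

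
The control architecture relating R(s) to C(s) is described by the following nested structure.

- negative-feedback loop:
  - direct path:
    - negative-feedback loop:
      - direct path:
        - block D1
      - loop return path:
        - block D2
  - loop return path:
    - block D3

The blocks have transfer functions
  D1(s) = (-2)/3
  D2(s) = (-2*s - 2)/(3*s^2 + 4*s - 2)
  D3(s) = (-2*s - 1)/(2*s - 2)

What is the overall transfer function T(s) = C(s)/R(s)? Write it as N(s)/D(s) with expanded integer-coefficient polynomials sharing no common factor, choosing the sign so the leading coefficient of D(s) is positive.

The answer is (-6*s^3 - 2*s^2 + 12*s - 4)/(15*s^3 + 18*s^2 - 18*s).

Reasoning:
(1) collapse the loop (D1 forward, D2 return) = (-6*s^2 - 8*s + 4)/(9*s^2 + 16*s - 2)
(2) feedback reduction of [D1/(1+D1*D2)], D3, giving the overall T(s)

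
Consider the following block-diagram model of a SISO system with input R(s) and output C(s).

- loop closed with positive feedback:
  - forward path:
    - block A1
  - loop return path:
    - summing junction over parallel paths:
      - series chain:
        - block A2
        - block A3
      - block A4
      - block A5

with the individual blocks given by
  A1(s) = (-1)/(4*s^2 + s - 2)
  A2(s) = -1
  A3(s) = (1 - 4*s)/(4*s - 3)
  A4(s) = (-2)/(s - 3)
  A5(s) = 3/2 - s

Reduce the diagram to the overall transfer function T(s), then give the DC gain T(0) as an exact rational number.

First reduce the diagram to T(s).

Step 1 - multiply A2, A3 (series), giving (4*s - 1)/(4*s - 3)
Step 2 - add (A2*A3), A4, A5 (parallel), giving (-8*s^3 + 50*s^2 - 105*s + 45)/(8*s^2 - 30*s + 18)
Step 3 - collapse the loop (A1 forward, ((A2*A3)+A4+A5) return), giving (-8*s^2 + 30*s - 18)/(32*s^4 - 120*s^3 + 76*s^2 - 27*s + 9)
DC gain: substitute s = 0 into T(s) from step 3: T(0) = -18/9 = -2.

Answer: -2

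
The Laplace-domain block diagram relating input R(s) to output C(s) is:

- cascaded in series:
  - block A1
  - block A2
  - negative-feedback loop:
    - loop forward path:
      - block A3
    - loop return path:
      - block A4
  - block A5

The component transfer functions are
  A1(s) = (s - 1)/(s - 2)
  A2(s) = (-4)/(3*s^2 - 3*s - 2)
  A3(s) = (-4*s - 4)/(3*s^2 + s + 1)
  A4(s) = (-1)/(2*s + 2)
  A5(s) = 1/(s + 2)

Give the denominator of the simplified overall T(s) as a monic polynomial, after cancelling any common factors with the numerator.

The answer is s^6 - 2*s^5/3 - 4*s^4 + 13*s^3/9 - 2*s^2/3 + 44*s/9 + 8/3.

Reasoning:
Step 1. reduce the feedback loop with forward A3 and return A4: (-4*s - 4)/(3*s^2 + s + 3)
Step 2. combine A1, A2, [A3/(1+A3*A4)], A5 in series: (16*s^2 - 16)/(9*s^6 - 6*s^5 - 36*s^4 + 13*s^3 - 6*s^2 + 44*s + 24)
Step 2 gives the fully reduced T(s), with no common factor left to cancel. The denominator's leading coefficient is 9, so divide each of its coefficients by 9 to get the monic form.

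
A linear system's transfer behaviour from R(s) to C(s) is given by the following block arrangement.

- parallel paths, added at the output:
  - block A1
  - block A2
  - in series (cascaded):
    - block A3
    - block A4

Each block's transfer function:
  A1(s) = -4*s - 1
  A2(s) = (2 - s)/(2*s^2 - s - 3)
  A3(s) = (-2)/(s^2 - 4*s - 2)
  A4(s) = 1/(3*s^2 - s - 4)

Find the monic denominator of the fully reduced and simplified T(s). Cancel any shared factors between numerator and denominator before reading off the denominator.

The answer is s^5 - 35*s^4/6 + 9*s^3/2 + 9*s^2 - 19*s/3 - 4.

Reasoning:
Step 1 - cascade A3, A4 gives (-2)/(3*s^4 - 13*s^3 - 6*s^2 + 18*s + 8)
Step 2 - add A1, A2, (A3*A4) (parallel) gives (-24*s^6 + 134*s^5 - 76*s^4 - 221*s^3 + 56*s^2 + 142*s + 46)/(6*s^5 - 35*s^4 + 27*s^3 + 54*s^2 - 38*s - 24)
Step 2 gives the fully reduced T(s), with no common factor left to cancel. The denominator's leading coefficient is 6, so divide each of its coefficients by 6 to get the monic form.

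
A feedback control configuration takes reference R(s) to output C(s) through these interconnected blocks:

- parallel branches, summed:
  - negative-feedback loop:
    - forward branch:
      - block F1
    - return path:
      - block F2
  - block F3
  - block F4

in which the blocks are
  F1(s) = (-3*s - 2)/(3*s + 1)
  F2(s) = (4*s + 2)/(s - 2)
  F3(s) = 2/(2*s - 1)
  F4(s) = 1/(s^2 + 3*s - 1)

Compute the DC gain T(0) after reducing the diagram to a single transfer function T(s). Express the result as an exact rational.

Reducing step by step:

[1] feedback reduction of F1, F2 -> (3*s^2 - 4*s - 4)/(9*s^2 + 19*s + 6)
[2] combine [F1/(1+F1*F2)], F3, F4 in parallel -> (6*s^5 + 25*s^4 + 67*s^3 + 140*s^2 + 7*s - 22)/(18*s^5 + 83*s^4 + 62*s^3 - 56*s^2 - 11*s + 6)
That last expression is T(s); at s = 0 only the constant terms survive, so T(0) = -22/6 = -11/3.

Answer: -11/3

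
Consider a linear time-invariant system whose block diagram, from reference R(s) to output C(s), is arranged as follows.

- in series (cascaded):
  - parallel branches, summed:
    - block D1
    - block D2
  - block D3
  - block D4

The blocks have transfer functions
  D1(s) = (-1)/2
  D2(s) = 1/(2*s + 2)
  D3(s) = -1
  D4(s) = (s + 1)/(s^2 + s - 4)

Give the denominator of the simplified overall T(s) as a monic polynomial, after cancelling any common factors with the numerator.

[1] combine D1, D2 in parallel, giving (-s)/(2*s + 2)
[2] series reduction of (D1+D2), D3, D4, giving s/(2*s^2 + 2*s - 8)
Step 2 gives the fully reduced T(s), with no common factor left to cancel. The denominator's leading coefficient is 2, so divide each of its coefficients by 2 to get the monic form.

Therefore the answer is s^2 + s - 4.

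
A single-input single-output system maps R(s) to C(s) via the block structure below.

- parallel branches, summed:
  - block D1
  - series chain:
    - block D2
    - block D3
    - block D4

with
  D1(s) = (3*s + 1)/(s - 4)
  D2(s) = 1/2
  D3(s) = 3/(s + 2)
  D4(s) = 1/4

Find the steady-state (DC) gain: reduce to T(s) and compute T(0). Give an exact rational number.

Step 1 - combine D2, D3, D4 in series, giving 3/(8*s + 16)
Step 2 - combine D1, (D2*D3*D4) in parallel, giving (24*s^2 + 59*s + 4)/(8*s^2 - 16*s - 64)
The step-2 result is T(s). Setting s = 0: T(0) = 4/(-64) = -1/16.

Final answer: -1/16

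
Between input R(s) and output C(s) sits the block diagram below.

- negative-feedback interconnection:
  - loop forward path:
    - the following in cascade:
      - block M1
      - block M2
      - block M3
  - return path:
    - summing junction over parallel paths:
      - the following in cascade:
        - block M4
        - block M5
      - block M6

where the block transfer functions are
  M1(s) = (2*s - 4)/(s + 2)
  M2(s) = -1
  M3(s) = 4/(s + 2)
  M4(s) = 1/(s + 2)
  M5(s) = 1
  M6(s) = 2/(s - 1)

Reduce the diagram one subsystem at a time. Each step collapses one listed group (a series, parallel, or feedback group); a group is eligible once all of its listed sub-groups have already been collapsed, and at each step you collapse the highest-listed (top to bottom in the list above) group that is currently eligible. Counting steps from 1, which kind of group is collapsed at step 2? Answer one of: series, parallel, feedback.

[1] cascade M1, M2, M3
[2] combine M4, M5 in series
[3] parallel reduction of (M4*M5), M6
[4] reduce the feedback loop with forward (M1*M2*M3) and return ((M4*M5)+M6)
So the answer for step 2 is series.

Final answer: series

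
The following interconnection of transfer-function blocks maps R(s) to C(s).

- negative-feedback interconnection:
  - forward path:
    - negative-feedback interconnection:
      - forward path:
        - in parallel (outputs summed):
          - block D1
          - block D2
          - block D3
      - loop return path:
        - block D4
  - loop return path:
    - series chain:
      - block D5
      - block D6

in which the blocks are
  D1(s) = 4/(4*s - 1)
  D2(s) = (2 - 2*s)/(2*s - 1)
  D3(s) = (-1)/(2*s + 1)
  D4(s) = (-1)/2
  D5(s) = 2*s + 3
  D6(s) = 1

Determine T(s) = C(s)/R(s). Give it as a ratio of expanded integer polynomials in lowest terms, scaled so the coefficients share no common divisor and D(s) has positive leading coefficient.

Step 1 - add D1, D2, D3 (parallel): (-16*s^3 + 20*s^2 + 12*s - 7)/(16*s^3 - 4*s^2 - 4*s + 1)
Step 2 - reduce the feedback loop with forward (D1+D2+D3) and return D4: (-32*s^3 + 40*s^2 + 24*s - 14)/(48*s^3 - 28*s^2 - 20*s + 9)
Step 3 - series reduction of D5, D6: 2*s + 3
Step 4 - reduce the feedback loop with forward [(D1+D2+D3)/(1+(D1+D2+D3)*D4)] and return (D5*D6): this yields T(s), and no further normalization is needed

Final answer: (32*s^3 - 40*s^2 - 24*s + 14)/(64*s^4 - 32*s^3 - 140*s^2 - 24*s + 33)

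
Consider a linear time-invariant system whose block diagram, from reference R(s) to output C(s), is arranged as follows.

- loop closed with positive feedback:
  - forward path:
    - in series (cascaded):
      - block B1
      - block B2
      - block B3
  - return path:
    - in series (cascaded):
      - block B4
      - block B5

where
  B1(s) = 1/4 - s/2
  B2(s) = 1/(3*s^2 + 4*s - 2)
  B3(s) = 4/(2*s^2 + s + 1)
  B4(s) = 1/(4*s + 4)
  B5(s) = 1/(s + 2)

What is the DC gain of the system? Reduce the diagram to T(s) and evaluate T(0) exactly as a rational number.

1. reduce the series chain B1, B2, B3; result (1 - 2*s)/(6*s^4 + 11*s^3 + 3*s^2 + 2*s - 2)
2. multiply B4, B5 (series); result 1/(4*s^2 + 12*s + 8)
3. close the feedback loop around (B1*B2*B3), (B4*B5); result (-8*s^3 - 20*s^2 - 4*s + 8)/(24*s^6 + 116*s^5 + 192*s^4 + 132*s^3 + 40*s^2 - 6*s - 17)
Step 3 gives the overall T(s). Then T(0) = 8/(-17) = -8/17.

Hence the answer: -8/17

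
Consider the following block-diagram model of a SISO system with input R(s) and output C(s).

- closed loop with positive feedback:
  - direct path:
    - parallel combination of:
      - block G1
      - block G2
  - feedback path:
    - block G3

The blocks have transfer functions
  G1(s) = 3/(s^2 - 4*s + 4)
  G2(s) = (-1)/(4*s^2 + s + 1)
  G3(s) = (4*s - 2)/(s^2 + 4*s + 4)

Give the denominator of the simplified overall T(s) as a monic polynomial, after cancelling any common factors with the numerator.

Answer: s^6 + s^5/4 - 31*s^4/4 - 13*s^3 + 25*s^2/2 + 17*s/2 + 7/2

Working:
Step 1. combine G1, G2 in parallel, giving (11*s^2 + 7*s - 1)/(4*s^4 - 15*s^3 + 13*s^2 + 4)
Step 2. close the feedback loop around (G1+G2), G3, giving (11*s^4 + 51*s^3 + 71*s^2 + 24*s - 4)/(4*s^6 + s^5 - 31*s^4 - 52*s^3 + 50*s^2 + 34*s + 14)
That last expression is T(s), already simplified. Scaling its denominator by 1/4 (the reciprocal of the leading coefficient) yields the monic denominator.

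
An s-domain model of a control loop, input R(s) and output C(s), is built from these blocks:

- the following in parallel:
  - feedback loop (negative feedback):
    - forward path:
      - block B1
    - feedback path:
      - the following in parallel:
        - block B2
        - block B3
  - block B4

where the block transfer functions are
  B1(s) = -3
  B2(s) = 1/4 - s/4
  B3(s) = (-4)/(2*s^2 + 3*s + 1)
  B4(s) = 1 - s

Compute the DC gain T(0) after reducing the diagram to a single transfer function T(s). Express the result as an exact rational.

Reducing step by step:

Step 1. combine B2, B3 in parallel -> (-2*s^3 - s^2 + 2*s - 15)/(8*s^2 + 12*s + 4)
Step 2. feedback reduction of B1, (B2+B3) -> (-24*s^2 - 36*s - 12)/(6*s^3 + 11*s^2 + 6*s + 49)
Step 3. sum the parallel branches [B1/(1+B1*(B2+B3))], B4 -> (-6*s^4 - 5*s^3 - 19*s^2 - 79*s + 37)/(6*s^3 + 11*s^2 + 6*s + 49)
Evaluating the step-3 result (the overall T(s)) at s = 0 gives T(0) = 37/49.

Answer: 37/49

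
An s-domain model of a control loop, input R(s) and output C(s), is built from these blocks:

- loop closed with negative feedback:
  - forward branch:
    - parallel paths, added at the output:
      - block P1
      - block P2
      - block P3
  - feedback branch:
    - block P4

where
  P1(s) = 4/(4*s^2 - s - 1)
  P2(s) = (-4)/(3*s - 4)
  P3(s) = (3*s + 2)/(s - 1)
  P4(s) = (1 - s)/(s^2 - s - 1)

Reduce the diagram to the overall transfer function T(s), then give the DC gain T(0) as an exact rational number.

The answer is -5/6.

Reasoning:
1. parallel reduction of P1, P2, P3 = (36*s^4 - 49*s^3 - 3*s^2 - 14*s + 20)/(12*s^4 - 31*s^3 + 20*s^2 + 3*s - 4)
2. feedback reduction of (P1+P2+P3), P4 = (36*s^6 - 85*s^5 + 10*s^4 + 38*s^3 + 37*s^2 - 6*s - 20)/(12*s^6 - 79*s^5 + 124*s^4 - 32*s^3 - 16*s^2 - 33*s + 24)
Evaluating the step-2 result (the overall T(s)) at s = 0 gives T(0) = -20/24 = -5/6.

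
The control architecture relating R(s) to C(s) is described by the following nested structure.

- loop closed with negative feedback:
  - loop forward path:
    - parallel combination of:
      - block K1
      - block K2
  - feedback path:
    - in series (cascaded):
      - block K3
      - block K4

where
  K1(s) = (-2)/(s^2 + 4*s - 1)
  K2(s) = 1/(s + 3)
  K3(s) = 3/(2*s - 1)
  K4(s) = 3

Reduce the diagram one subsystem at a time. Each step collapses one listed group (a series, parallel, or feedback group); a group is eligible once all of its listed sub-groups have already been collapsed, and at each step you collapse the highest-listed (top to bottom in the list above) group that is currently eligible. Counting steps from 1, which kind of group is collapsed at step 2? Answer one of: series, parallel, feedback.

Step 1. combine K1, K2 in parallel
Step 2. multiply K3, K4 (series)
Step 3. reduce the feedback loop with forward (K1+K2) and return (K3*K4)
The group at step 2 is a series group.

Therefore the answer is series.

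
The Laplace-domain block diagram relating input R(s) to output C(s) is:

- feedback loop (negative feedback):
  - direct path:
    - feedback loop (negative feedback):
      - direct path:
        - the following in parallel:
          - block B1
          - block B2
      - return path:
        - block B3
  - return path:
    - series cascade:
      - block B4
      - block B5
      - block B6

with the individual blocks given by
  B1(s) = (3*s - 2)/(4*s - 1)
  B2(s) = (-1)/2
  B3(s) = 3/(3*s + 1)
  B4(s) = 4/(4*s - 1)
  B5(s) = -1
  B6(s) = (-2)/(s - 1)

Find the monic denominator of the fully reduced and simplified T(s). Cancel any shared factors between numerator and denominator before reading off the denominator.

The answer is s^4 - 11*s^3/12 - s^2/8 + 7*s/96 - 35/96.

Reasoning:
Step 1: combine B1, B2 in parallel; result (2*s - 3)/(8*s - 2)
Step 2: reduce the feedback loop with forward (B1+B2) and return B3; result (6*s^2 - 7*s - 3)/(24*s^2 + 8*s - 11)
Step 3: combine B4, B5, B6 in series; result 8/(4*s^2 - 5*s + 1)
Step 4: apply the feedback formula to [(B1+B2)/(1+(B1+B2)*B3)], (B4*B5*B6); result (24*s^4 - 58*s^3 + 29*s^2 + 8*s - 3)/(96*s^4 - 88*s^3 - 12*s^2 + 7*s - 35)
That last expression is T(s), already simplified. Scaling its denominator by 1/96 (the reciprocal of the leading coefficient) yields the monic denominator.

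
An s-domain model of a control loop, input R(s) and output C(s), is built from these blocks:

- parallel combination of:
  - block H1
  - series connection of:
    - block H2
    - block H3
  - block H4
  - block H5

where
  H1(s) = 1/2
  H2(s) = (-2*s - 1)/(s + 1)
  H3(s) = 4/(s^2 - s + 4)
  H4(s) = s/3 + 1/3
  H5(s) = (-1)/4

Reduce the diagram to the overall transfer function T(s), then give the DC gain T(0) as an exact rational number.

First reduce the diagram to T(s).

Step 1: multiply H2, H3 (series) = (-8*s - 4)/(s^3 + 3*s + 4)
Step 2: reduce the parallel group H1, (H2*H3), H4, H5 = (4*s^4 + 7*s^3 + 12*s^2 - 59*s - 20)/(12*s^3 + 36*s + 48)
The step-2 result is T(s). Setting s = 0: T(0) = -20/48 = -5/12.

Answer: -5/12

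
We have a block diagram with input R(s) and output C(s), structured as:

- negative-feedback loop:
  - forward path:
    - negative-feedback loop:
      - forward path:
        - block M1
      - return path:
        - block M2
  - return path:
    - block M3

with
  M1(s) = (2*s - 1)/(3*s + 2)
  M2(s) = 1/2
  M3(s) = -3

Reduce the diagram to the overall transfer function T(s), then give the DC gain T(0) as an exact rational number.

Reducing step by step:

Step 1: reduce the feedback loop with forward M1 and return M2: (4*s - 2)/(8*s + 3)
Step 2: close the feedback loop around [M1/(1+M1*M2)], M3: (2 - 4*s)/(4*s - 9)
Evaluating the step-2 result (the overall T(s)) at s = 0 gives T(0) = 2/(-9) = -2/9.

Answer: -2/9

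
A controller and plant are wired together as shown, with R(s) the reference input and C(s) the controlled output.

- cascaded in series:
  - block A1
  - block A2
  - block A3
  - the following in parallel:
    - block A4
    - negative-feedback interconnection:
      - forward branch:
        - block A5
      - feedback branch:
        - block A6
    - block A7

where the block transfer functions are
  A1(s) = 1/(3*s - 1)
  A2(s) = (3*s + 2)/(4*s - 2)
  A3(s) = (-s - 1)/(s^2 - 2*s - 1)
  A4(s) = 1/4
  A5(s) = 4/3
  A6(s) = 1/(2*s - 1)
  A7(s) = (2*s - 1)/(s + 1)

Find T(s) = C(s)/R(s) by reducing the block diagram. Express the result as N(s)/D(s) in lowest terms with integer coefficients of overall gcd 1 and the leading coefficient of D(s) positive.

Step 1 - feedback reduction of A5, A6, giving (8*s - 4)/(6*s + 1)
Step 2 - combine A4, [A5/(1+A5*A6)], A7 in parallel, giving (86*s^2 + 7*s - 19)/(24*s^2 + 28*s + 4)
Step 3 - multiply A1, A2, A3, (A4+[A5/(1+A5*A6)]+A7) (series); the result is T(s) itself (integer coefficients, no common factor, positive leading denominator coefficient)

Final answer: (-258*s^3 - 193*s^2 + 43*s + 38)/(288*s^5 - 768*s^4 + 104*s^3 + 184*s^2 - 24*s - 8)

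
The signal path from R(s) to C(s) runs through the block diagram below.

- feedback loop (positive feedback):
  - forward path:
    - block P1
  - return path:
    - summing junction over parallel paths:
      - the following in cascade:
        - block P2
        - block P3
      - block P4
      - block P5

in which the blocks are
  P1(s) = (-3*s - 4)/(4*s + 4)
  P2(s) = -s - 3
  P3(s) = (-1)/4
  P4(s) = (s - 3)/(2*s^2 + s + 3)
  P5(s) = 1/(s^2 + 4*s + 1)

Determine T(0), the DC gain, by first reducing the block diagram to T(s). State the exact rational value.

[1] series reduction of P2, P3, giving s/4 + 3/4
[2] combine (P2*P3), P4, P5 in parallel, giving (2*s^5 + 15*s^4 + 40*s^3 + 52*s^2 + 2*s + 9)/(8*s^4 + 36*s^3 + 36*s^2 + 52*s + 12)
[3] collapse the loop (P1 forward, ((P2*P3)+P4+P5) return), giving (-24*s^5 - 140*s^4 - 252*s^3 - 300*s^2 - 244*s - 48)/(6*s^6 + 85*s^5 + 356*s^4 + 604*s^3 + 566*s^2 + 291*s + 84)
Step 3 gives the overall T(s). Then T(0) = -48/84 = -4/7.

Hence the answer: -4/7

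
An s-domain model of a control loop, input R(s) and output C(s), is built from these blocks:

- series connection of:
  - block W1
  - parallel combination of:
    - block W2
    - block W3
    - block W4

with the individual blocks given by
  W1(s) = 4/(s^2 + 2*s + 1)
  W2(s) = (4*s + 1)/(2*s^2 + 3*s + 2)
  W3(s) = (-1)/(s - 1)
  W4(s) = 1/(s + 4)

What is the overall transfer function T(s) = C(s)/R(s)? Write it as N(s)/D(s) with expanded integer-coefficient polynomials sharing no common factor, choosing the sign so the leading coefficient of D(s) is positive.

Reducing step by step:

Step 1 - reduce the parallel group W2, W3, W4 -> (4*s^3 + 3*s^2 - 28*s - 14)/(2*s^4 + 9*s^3 + 3*s^2 - 6*s - 8)
Step 2 - cascade W1, (W2+W3+W4) - this is the overall T(s), already in the required normalized form

Answer: (16*s^3 + 12*s^2 - 112*s - 56)/(2*s^6 + 13*s^5 + 23*s^4 + 9*s^3 - 17*s^2 - 22*s - 8)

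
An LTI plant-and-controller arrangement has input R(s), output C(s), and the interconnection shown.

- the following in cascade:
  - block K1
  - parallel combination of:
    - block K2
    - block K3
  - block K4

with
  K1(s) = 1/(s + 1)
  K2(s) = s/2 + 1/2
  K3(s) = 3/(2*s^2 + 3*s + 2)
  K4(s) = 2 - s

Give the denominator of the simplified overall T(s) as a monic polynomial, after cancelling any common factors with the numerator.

The answer is s^3 + 5*s^2/2 + 5*s/2 + 1.

Reasoning:
Step 1 - add K2, K3 (parallel) gives (2*s^3 + 5*s^2 + 5*s + 8)/(4*s^2 + 6*s + 4)
Step 2 - combine K1, (K2+K3), K4 in series gives (-2*s^4 - s^3 + 5*s^2 + 2*s + 16)/(4*s^3 + 10*s^2 + 10*s + 4)
No further cancellation is possible in the step-2 result, so that is T(s). Its denominator becomes monic after dividing by the leading coefficient 4.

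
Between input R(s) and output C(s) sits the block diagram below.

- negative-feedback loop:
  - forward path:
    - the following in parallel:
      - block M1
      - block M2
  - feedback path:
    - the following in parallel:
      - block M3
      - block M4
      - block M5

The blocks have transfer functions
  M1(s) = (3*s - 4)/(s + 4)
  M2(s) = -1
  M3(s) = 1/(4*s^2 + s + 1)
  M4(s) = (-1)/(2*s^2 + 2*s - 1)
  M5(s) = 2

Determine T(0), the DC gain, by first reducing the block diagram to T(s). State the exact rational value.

Step 1. parallel reduction of M1, M2; result (2*s - 8)/(s + 4)
Step 2. reduce the parallel group M3, M4, M5; result (16*s^4 + 20*s^3 - 2*s^2 + 3*s - 4)/(8*s^4 + 10*s^3 + s - 1)
Step 3. reduce the feedback loop with forward (M1+M2) and return (M3+M4+M5); result (16*s^5 - 44*s^4 - 80*s^3 + 2*s^2 - 10*s + 8)/(40*s^5 - 46*s^4 - 124*s^3 + 23*s^2 - 29*s + 28)
DC gain: substitute s = 0 into T(s) from step 3: T(0) = 8/28 = 2/7.

Final answer: 2/7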